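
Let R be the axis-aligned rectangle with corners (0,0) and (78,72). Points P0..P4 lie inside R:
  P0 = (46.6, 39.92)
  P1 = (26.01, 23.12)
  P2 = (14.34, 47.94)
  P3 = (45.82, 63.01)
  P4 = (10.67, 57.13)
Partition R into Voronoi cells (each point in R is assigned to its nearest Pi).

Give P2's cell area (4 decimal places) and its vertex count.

Area of P2's cell: 624.6488 (5 vertices)

1. box [0,78]×[0,72]: [(0, 0) (78, 0) (78, 72) (0, 72)]
2. ⊥bis P2·P0 via (30.47,43.93): [(0, 0) (19.5488, 0) (37.4483, 72) (0, 72)]  |A|=2051.8964
3. ⊥bis P2·P1 via (20.175,35.53): [(0, 26.044) (29.468, 39.8994) (37.4483, 72) (0, 72)]  |A|=1278.1718
4. ⊥bis P2·P3 via (30.08,55.475): [(0, 26.044) (29.468, 39.8994) (32.2258, 50.9926) (22.1692, 72) (0, 72)]  |A|=1117.6843
5. ⊥bis P2·P4 via (12.505,52.535): [(0, 47.5412) (0, 26.044) (29.468, 39.8994) (32.2258, 50.9926) (28.4409, 58.899)]  |A|=624.6488
6. canonical 5-gon: [(0, 47.5412) (0, 26.044) (29.468, 39.8994) (32.2258, 50.9926) (28.4409, 58.899)]
7. shoelace: 624.6488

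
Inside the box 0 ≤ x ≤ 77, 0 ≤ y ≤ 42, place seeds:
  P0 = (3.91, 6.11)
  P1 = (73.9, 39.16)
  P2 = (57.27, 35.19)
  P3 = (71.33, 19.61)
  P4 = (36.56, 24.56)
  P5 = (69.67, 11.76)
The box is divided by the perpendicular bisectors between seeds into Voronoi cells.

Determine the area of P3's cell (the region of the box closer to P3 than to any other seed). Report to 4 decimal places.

Area of P3's cell: 221.6780

1. box [0,77]×[0,42]: [(0, 0) (77, 0) (77, 42) (0, 42)]
2. ⊥bis P3·P0 via (37.62,12.86): [(40.1951, 0) (77, 0) (77, 42) (31.7851, 42)]  |A|=1722.4171
3. ⊥bis P3·P1 via (72.615,29.385): [(33.2756, 34.5565) (40.1951, 0) (77, 0) (77, 28.8086)]  |A|=1265.7438
4. ⊥bis P3·P2 via (64.3,27.4): [(67.2772, 30.0867) (39.2374, 4.7825) (40.1951, 0) (77, 0) (77, 28.8086)]  |A|=772.8871
5. ⊥bis P3·P4 via (53.945,22.085): [(67.2772, 30.0867) (53.2867, 17.4612) (50.8009, 0) (77, 0) (77, 28.8086)]  |A|=640.6252
6. ⊥bis P3·P5 via (70.5,15.685): [(67.2772, 30.0867) (54.96, 18.9712) (77, 14.3105) (77, 28.8086)]  |A|=221.678
7. canonical 4-gon: [(67.2772, 30.0867) (54.96, 18.9712) (77, 14.3105) (77, 28.8086)]
8. shoelace: 221.678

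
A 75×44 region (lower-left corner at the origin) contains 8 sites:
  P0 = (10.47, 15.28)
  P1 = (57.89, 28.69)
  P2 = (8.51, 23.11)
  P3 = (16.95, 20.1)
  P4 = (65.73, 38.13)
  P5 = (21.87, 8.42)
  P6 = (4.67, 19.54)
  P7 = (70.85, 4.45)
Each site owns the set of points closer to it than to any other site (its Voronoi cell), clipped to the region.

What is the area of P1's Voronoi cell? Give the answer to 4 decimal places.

Area of P1's cell: 862.0240

1. box [0,75]×[0,44]: [(0, 0) (75, 0) (75, 44) (0, 44)]
2. ⊥bis P1·P0 via (34.18,21.985): [(40.3972, 0) (75, 0) (75, 44) (27.9543, 44)]  |A|=1796.2666
3. ⊥bis P1·P2 via (33.2,25.9): [(33.2846, 25.1512) (40.3972, 0) (75, 0) (75, 44) (31.1547, 44)]  |A|=1766.1054
4. ⊥bis P1·P3 via (37.42,24.395): [(42.5385, 0) (75, 0) (75, 44) (33.3065, 44)]  |A|=1631.4092
5. ⊥bis P1·P4 via (61.81,33.41): [(42.5385, 0) (75, 0) (75, 22.4556) (49.0588, 44) (33.3065, 44)]  |A|=1351.9651
6. ⊥bis P1·P5 via (39.88,18.555): [(37.9113, 22.0534) (50.3217, 0) (75, 0) (75, 22.4556) (49.0588, 44) (33.3065, 44)]  |A|=1266.1427
7. ⊥bis P1·P6 via (31.28,24.115): [(37.9113, 22.0534) (50.3217, 0) (75, 0) (75, 22.4556) (49.0588, 44) (33.3065, 44)]  |A|=1266.1427
8. ⊥bis P1·P7 via (64.37,16.57): [(37.9113, 22.0534) (46.4029, 6.9638) (75, 22.2534) (75, 22.4556) (49.0588, 44) (33.3065, 44)]  |A|=862.024
9. canonical 6-gon: [(37.9113, 22.0534) (46.4029, 6.9638) (75, 22.2534) (75, 22.4556) (49.0588, 44) (33.3065, 44)]
10. shoelace: 862.024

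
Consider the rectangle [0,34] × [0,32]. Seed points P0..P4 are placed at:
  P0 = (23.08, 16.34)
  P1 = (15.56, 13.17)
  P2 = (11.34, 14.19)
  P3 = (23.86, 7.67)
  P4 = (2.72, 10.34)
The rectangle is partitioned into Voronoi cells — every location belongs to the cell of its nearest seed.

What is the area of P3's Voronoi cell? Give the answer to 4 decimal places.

1. box [0,34]×[0,32]: [(0, 0) (34, 0) (34, 32) (0, 32)]
2. ⊥bis P3·P0 via (23.47,12.005): [(0, 9.8935) (0, 0) (34, 0) (34, 12.9523)]  |A|=388.3794
3. ⊥bis P3·P1 via (19.71,10.42): [(20.5885, 11.7458) (12.8052, 0) (34, 0) (34, 12.9523)]  |A|=211.3297
4. ⊥bis P3·P2 via (17.6,10.93): [(20.5885, 11.7458) (12.8052, 0) (34, 0) (34, 12.9523)]  |A|=211.3297
5. ⊥bis P3·P4 via (13.29,9.005): [(20.5885, 11.7458) (12.8052, 0) (34, 0) (34, 12.9523)]  |A|=211.3297
6. canonical 4-gon: [(20.5885, 11.7458) (12.8052, 0) (34, 0) (34, 12.9523)]
7. shoelace: 211.3297

Area of P3's cell: 211.3297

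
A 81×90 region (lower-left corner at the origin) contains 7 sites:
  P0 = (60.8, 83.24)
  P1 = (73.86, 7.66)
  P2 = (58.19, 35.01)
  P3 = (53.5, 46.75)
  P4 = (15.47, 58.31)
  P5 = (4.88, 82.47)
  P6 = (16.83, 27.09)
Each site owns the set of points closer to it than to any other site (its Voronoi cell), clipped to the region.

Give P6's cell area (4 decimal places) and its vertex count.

1. box [0,81]×[0,90]: [(0, 0) (81, 0) (81, 90) (0, 90)]
2. ⊥bis P6·P0 via (38.815,55.165): [(0, 85.5603) (0, 0) (81, 0) (81, 22.1307)]  |A|=4361.4862
3. ⊥bis P6·P1 via (45.345,17.375): [(54.1332, 43.1696) (0, 85.5603) (0, 0) (39.4254, 0)]  |A|=3166.8144
4. ⊥bis P6·P2 via (37.51,31.05): [(42.0056, 7.5732) (31.8474, 60.6212) (0, 85.5603) (0, 0) (39.4254, 0)]  |A|=2664.3455
5. ⊥bis P6·P3 via (35.165,36.92): [(42.0056, 7.5732) (37.0643, 33.3773) (15.6634, 73.2946) (0, 85.5603) (0, 0) (39.4254, 0)]  |A|=2476.9456
6. ⊥bis P6·P4 via (16.15,42.7): [(42.0056, 7.5732) (37.0643, 33.3773) (31.7029, 43.3775) (0, 41.9965) (0, 0) (39.4254, 0)]  |A|=1650.4624
7. ⊥bis P6·P5 via (10.855,54.78): [(42.0056, 7.5732) (37.0643, 33.3773) (31.7029, 43.3775) (0, 41.9965) (0, 0) (39.4254, 0)]  |A|=1650.4624
8. canonical 6-gon: [(42.0056, 7.5732) (37.0643, 33.3773) (31.7029, 43.3775) (0, 41.9965) (0, 0) (39.4254, 0)]
9. shoelace: 1650.4624

Area of P6's cell: 1650.4624 (6 vertices)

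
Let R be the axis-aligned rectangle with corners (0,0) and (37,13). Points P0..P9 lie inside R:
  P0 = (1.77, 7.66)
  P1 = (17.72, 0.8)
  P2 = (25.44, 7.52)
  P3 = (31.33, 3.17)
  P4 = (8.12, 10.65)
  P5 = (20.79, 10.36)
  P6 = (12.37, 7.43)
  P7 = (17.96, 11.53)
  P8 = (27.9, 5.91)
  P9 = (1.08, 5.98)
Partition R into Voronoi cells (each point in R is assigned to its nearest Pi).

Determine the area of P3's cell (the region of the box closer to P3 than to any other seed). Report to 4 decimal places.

1. box [0,37]×[0,13]: [(0, 0) (37, 0) (37, 13) (0, 13)]
2. ⊥bis P3·P0 via (16.55,5.415): [(15.7275, 0) (37, 0) (37, 13) (17.7021, 13)]  |A|=263.7075
3. ⊥bis P3·P1 via (24.525,1.985): [(24.8707, 0) (37, 0) (37, 13) (22.6069, 13)]  |A|=172.396
4. ⊥bis P3·P2 via (28.385,5.345): [(24.788, 0.4746) (24.8707, 0) (37, 0) (37, 13) (34.0385, 13)]  |A|=100.803
5. ⊥bis P3·P4 via (19.725,6.91): [(24.788, 0.4746) (24.8707, 0) (37, 0) (37, 13) (34.0385, 13)]  |A|=100.803
6. ⊥bis P3·P5 via (26.06,6.765): [(24.788, 0.4746) (24.8707, 0) (37, 0) (37, 13) (34.0385, 13)]  |A|=100.803
7. ⊥bis P3·P6 via (21.85,5.3): [(24.788, 0.4746) (24.8707, 0) (37, 0) (37, 13) (34.0385, 13)]  |A|=100.803
8. ⊥bis P3·P7 via (24.645,7.35): [(24.788, 0.4746) (24.8707, 0) (37, 0) (37, 13) (34.0385, 13)]  |A|=100.803
9. ⊥bis P3·P8 via (29.615,4.54): [(25.9883, 0) (37, 0) (37, 13) (36.3731, 13)]  |A|=75.6507
10. ⊥bis P3·P9 via (16.205,4.575): [(25.9883, 0) (37, 0) (37, 13) (36.3731, 13)]  |A|=75.6507
11. canonical 4-gon: [(25.9883, 0) (37, 0) (37, 13) (36.3731, 13)]
12. shoelace: 75.6507

Area of P3's cell: 75.6507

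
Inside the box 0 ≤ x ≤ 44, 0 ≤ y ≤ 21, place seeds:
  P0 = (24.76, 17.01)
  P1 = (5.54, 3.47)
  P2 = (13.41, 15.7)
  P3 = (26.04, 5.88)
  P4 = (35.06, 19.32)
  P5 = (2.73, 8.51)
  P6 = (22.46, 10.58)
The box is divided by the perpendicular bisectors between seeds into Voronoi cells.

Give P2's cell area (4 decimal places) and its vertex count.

1. box [0,44]×[0,21]: [(0, 0) (44, 0) (44, 21) (0, 21)]
2. ⊥bis P2·P0 via (19.085,16.355): [(0, 0) (20.9727, 0) (18.5489, 21) (0, 21)]  |A|=414.9763
3. ⊥bis P2·P1 via (9.475,9.585): [(0, 15.6822) (20.7001, 2.3617) (18.5489, 21) (0, 21)]  |A|=227.9001
4. ⊥bis P2·P3 via (19.725,10.79): [(0, 15.6822) (15.6824, 5.5906) (19.727, 10.7926) (18.5489, 21) (0, 21)]  |A|=208.3191
5. ⊥bis P2·P4 via (24.235,17.51): [(0, 15.6822) (15.6824, 5.5906) (19.727, 10.7926) (18.5489, 21) (0, 21)]  |A|=208.3191
6. ⊥bis P2·P5 via (8.07,12.105): [(9.9893, 9.254) (15.6824, 5.5906) (19.727, 10.7926) (18.5489, 21) (2.0817, 21)]  |A|=169.5324
7. ⊥bis P2·P6 via (17.935,13.14): [(9.9893, 9.254) (14.2026, 6.5428) (19.1983, 15.373) (18.5489, 21) (2.0817, 21)]  |A|=149.9825
8. canonical 5-gon: [(9.9893, 9.254) (14.2026, 6.5428) (19.1983, 15.373) (18.5489, 21) (2.0817, 21)]
9. shoelace: 149.9825

Area of P2's cell: 149.9825 (5 vertices)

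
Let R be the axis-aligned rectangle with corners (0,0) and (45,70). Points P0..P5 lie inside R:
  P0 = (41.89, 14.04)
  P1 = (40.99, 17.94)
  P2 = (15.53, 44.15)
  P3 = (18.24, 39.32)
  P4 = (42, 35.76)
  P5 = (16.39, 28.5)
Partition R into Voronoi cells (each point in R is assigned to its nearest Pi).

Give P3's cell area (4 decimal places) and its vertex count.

Area of P3's cell: 216.3168 (3 vertices)

1. box [0,45]×[0,70]: [(0, 0) (45, 0) (45, 70) (0, 70)]
2. ⊥bis P3·P0 via (30.065,26.68): [(0, 0) (1.5462, 0) (45, 40.652) (45, 70) (0, 70)]  |A|=2266.7569
3. ⊥bis P3·P1 via (29.615,28.63): [(0, 0) (1.5462, 0) (11.1719, 9.005) (45, 45.0008) (45, 70) (0, 70)]  |A|=2193.2005
4. ⊥bis P3·P2 via (16.885,41.735): [(0, 32.2612) (0, 0) (1.5462, 0) (11.1719, 9.005) (45, 45.0008) (45, 57.5097)]  |A|=1063.0456
5. ⊥bis P3·P4 via (30.12,37.54): [(32.021, 50.2274) (0, 32.2612) (0, 0) (1.5462, 0) (11.1719, 9.005) (28.6276, 27.5793)]  |A|=826.0261
6. ⊥bis P3·P5 via (17.315,33.91): [(29.2698, 31.866) (32.021, 50.2274) (6.2964, 35.794)]  |A|=216.3168
7. canonical 3-gon: [(29.2698, 31.866) (32.021, 50.2274) (6.2964, 35.794)]
8. shoelace: 216.3168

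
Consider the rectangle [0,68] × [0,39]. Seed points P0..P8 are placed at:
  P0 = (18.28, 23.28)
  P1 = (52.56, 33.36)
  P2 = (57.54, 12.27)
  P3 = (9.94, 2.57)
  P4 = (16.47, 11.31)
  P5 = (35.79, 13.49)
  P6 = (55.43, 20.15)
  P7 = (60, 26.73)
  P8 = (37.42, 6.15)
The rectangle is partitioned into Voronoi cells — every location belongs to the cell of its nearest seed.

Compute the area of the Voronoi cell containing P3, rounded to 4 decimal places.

Area of P3's cell: 189.0148

1. box [0,68]×[0,39]: [(0, 0) (68, 0) (68, 39) (0, 39)]
2. ⊥bis P3·P0 via (14.11,12.925): [(0, 18.6072) (0, 0) (46.2055, 0)]  |A|=429.8767
3. ⊥bis P3·P1 via (31.25,17.965): [(43.4173, 1.1228) (0, 18.6072) (0, 0) (44.2285, 0)]  |A|=428.7668
4. ⊥bis P3·P2 via (33.74,7.42): [(34.2728, 4.8054) (0, 18.6072) (0, 0) (35.2521, 0)]  |A|=403.5591
5. ⊥bis P3·P4 via (13.205,6.94): [(0, 16.806) (0, 0) (22.4938, 0)]  |A|=189.0148
6. ⊥bis P3·P5 via (22.865,8.03): [(0, 16.806) (0, 0) (22.4938, 0)]  |A|=189.0148
7. ⊥bis P3·P6 via (32.685,11.36): [(0, 16.806) (0, 0) (22.4938, 0)]  |A|=189.0148
8. ⊥bis P3·P7 via (34.97,14.65): [(0, 16.806) (0, 0) (22.4938, 0)]  |A|=189.0148
9. ⊥bis P3·P8 via (23.68,4.36): [(0, 16.806) (0, 0) (22.4938, 0)]  |A|=189.0148
10. canonical 3-gon: [(0, 16.806) (0, 0) (22.4938, 0)]
11. shoelace: 189.0148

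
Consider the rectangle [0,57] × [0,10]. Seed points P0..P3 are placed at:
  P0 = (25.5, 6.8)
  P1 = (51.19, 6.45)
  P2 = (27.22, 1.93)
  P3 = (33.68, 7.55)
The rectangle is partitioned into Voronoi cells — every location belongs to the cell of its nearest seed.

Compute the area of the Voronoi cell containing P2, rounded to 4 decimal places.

Area of P2's cell: 57.1729

1. box [0,57]×[0,10]: [(0, 0) (57, 0) (57, 10) (0, 10)]
2. ⊥bis P2·P0 via (26.36,4.365): [(14.001, 0) (57, 0) (57, 10) (42.3149, 10)]  |A|=288.4206
3. ⊥bis P2·P1 via (39.205,4.19): [(38.372, 8.6074) (14.001, 0) (39.9951, 0)]  |A|=111.8714
4. ⊥bis P2·P3 via (30.45,4.74): [(29.7382, 5.5581) (14.001, 0) (34.5737, 0)]  |A|=57.1729
5. canonical 3-gon: [(29.7382, 5.5581) (14.001, 0) (34.5737, 0)]
6. shoelace: 57.1729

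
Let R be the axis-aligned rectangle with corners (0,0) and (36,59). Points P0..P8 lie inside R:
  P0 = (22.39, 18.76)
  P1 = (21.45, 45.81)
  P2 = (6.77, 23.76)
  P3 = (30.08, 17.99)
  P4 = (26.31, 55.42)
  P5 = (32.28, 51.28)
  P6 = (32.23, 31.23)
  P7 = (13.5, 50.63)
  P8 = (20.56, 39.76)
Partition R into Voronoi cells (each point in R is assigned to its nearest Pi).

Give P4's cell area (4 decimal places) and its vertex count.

1. box [0,36]×[0,59]: [(0, 0) (36, 0) (36, 59) (0, 59)]
2. ⊥bis P4·P0 via (24.35,37.09): [(0, 39.6937) (36, 35.8443) (36, 59) (0, 59)]  |A|=764.3161
3. ⊥bis P4·P1 via (23.88,50.615): [(36, 44.4856) (36, 59) (7.2998, 59)]  |A|=208.2827
4. ⊥bis P4·P2 via (16.54,39.59): [(36, 44.4856) (36, 59) (7.2998, 59)]  |A|=208.2827
5. ⊥bis P4·P3 via (28.195,36.705): [(36, 44.4856) (36, 59) (7.2998, 59)]  |A|=208.2827
6. ⊥bis P4·P5 via (29.295,53.35): [(26.4848, 49.2977) (33.2131, 59) (7.2998, 59)]  |A|=125.7097
7. ⊥bis P4·P6 via (29.27,43.325): [(26.4848, 49.2977) (33.2131, 59) (7.2998, 59)]  |A|=125.7097
8. ⊥bis P4·P7 via (19.905,53.025): [(20.0893, 52.532) (26.4848, 49.2977) (33.2131, 59) (17.6708, 59)]  |A|=92.17
9. ⊥bis P4·P8 via (23.435,47.59): [(20.0893, 52.532) (26.4848, 49.2977) (33.2131, 59) (17.6708, 59)]  |A|=92.17
10. canonical 4-gon: [(20.0893, 52.532) (26.4848, 49.2977) (33.2131, 59) (17.6708, 59)]
11. shoelace: 92.17

Area of P4's cell: 92.1700 (4 vertices)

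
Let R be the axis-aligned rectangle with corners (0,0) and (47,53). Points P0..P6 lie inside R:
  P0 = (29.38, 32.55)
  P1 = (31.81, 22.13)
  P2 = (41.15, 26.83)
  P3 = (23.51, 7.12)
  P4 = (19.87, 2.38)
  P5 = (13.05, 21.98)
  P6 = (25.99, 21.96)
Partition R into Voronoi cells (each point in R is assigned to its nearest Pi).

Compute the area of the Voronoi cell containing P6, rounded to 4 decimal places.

Area of P6's cell: 129.4833

1. box [0,47]×[0,53]: [(0, 0) (47, 0) (47, 53) (0, 53)]
2. ⊥bis P6·P0 via (27.685,27.255): [(0, 36.1173) (0, 0) (47, 0) (47, 21.072)]  |A|=1343.9497
3. ⊥bis P6·P1 via (28.9,22.045): [(28.7578, 26.9116) (0, 36.1173) (0, 0) (29.5439, 0)]  |A|=916.8651
4. ⊥bis P6·P2 via (33.57,24.395): [(28.7578, 26.9116) (0, 36.1173) (0, 0) (29.5439, 0)]  |A|=916.8651
5. ⊥bis P6·P3 via (24.75,14.54): [(29.1407, 13.8063) (28.7578, 26.9116) (0, 36.1173) (0, 18.6761)]  |A|=440.8026
6. ⊥bis P6·P4 via (22.93,12.17): [(4.5444, 17.9167) (29.1407, 13.8063) (28.7578, 26.9116) (0, 36.1173) (0, 19.3371)]  |A|=439.3007
7. ⊥bis P6·P5 via (19.52,21.97): [(19.5099, 15.4157) (29.1407, 13.8063) (28.7578, 26.9116) (19.5322, 29.8648)]  |A|=129.4833
8. canonical 4-gon: [(19.5099, 15.4157) (29.1407, 13.8063) (28.7578, 26.9116) (19.5322, 29.8648)]
9. shoelace: 129.4833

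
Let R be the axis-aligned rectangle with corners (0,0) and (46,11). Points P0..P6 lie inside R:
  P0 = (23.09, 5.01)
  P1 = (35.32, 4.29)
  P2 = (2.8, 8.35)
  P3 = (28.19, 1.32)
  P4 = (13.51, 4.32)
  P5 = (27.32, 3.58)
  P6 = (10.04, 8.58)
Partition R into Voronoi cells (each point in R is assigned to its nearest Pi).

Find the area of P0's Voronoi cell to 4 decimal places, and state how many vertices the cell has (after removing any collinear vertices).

1. box [0,46]×[0,11]: [(0, 0) (46, 0) (46, 11) (0, 11)]
2. ⊥bis P0·P1 via (29.205,4.65): [(0, 0) (28.9312, 0) (29.5788, 11) (0, 11)]  |A|=321.8054
3. ⊥bis P0·P2 via (12.945,6.68): [(11.8454, 0) (28.9312, 0) (29.5788, 11) (13.6561, 11)]  |A|=181.5471
4. ⊥bis P0·P3 via (25.64,3.165): [(11.8454, 0) (23.35, 0) (29.4256, 8.3971) (29.5788, 11) (13.6561, 11)]  |A|=158.114
5. ⊥bis P0·P4 via (18.3,4.665): [(18.636, 0) (23.35, 0) (29.4256, 8.3971) (29.5788, 11) (17.8437, 11)]  |A|=97.7339
6. ⊥bis P0·P5 via (25.205,4.295): [(18.636, 0) (23.35, 0) (24.1065, 1.0455) (27.4717, 11) (17.8437, 11)]  |A|=80.8869
7. ⊥bis P0·P6 via (16.565,6.795): [(18.636, 0) (23.35, 0) (24.1065, 1.0455) (27.4717, 11) (17.8437, 11)]  |A|=80.8869
8. canonical 5-gon: [(18.636, 0) (23.35, 0) (24.1065, 1.0455) (27.4717, 11) (17.8437, 11)]
9. shoelace: 80.8869

Area of P0's cell: 80.8869 (5 vertices)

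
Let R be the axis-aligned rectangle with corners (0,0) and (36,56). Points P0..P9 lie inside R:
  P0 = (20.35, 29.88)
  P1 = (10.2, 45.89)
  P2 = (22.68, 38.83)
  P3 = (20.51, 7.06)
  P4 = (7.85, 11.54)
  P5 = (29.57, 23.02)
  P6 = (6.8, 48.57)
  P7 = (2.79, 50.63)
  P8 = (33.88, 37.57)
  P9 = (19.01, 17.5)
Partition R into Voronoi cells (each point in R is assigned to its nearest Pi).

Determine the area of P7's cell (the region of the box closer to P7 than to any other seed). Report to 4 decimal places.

1. box [0,36]×[0,56]: [(0, 0) (36, 0) (36, 56) (0, 56)]
2. ⊥bis P7·P0 via (11.57,40.255): [(0, 30.4637) (30.1753, 56) (0, 56)]  |A|=385.2823
3. ⊥bis P7·P1 via (6.495,48.26): [(0, 38.1064) (11.4461, 56) (0, 56)]  |A|=102.4058
4. ⊥bis P7·P2 via (12.735,44.73): [(0, 38.1064) (11.4461, 56) (0, 56)]  |A|=102.4058
5. ⊥bis P7·P3 via (11.65,28.845): [(0, 38.1064) (11.4461, 56) (0, 56)]  |A|=102.4058
6. ⊥bis P7·P4 via (5.32,31.085): [(0, 38.1064) (11.4461, 56) (0, 56)]  |A|=102.4058
7. ⊥bis P7·P5 via (16.18,36.825): [(0, 38.1064) (11.4461, 56) (0, 56)]  |A|=102.4058
8. ⊥bis P7·P6 via (4.795,49.6): [(0, 40.266) (8.0828, 56) (0, 56)]  |A|=63.5871
9. ⊥bis P7·P8 via (18.335,44.1): [(0, 40.266) (8.0828, 56) (0, 56)]  |A|=63.5871
10. ⊥bis P7·P9 via (10.9,34.065): [(0, 40.266) (8.0828, 56) (0, 56)]  |A|=63.5871
11. canonical 3-gon: [(0, 40.266) (8.0828, 56) (0, 56)]
12. shoelace: 63.5871

Area of P7's cell: 63.5871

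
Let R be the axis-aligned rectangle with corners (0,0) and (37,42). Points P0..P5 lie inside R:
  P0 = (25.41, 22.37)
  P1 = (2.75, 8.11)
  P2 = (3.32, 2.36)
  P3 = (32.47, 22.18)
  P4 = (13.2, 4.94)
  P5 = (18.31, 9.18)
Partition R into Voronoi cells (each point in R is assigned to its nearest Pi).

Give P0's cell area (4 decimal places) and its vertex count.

Area of P0's cell: 599.3833 (5 vertices)

1. box [0,37]×[0,42]: [(0, 0) (37, 0) (37, 42) (0, 42)]
2. ⊥bis P0·P1 via (14.08,15.24): [(0, 37.614) (23.6706, 0) (37, 0) (37, 42) (0, 42)]  |A|=1108.8279
3. ⊥bis P0·P2 via (14.365,12.365): [(0, 37.614) (19.3579, 6.8531) (25.5657, 0) (37, 0) (37, 42) (0, 42)]  |A|=1102.3341
4. ⊥bis P0·P3 via (28.94,22.275): [(0, 37.614) (19.3579, 6.8531) (25.5657, 0) (28.3405, 0) (29.4708, 42) (0, 42)]  |A|=762.373
5. ⊥bis P0·P4 via (19.305,13.655): [(0, 37.614) (11.7445, 18.9513) (28.534, 7.1899) (29.4708, 42) (0, 42)]  |A|=663.1204
6. ⊥bis P0·P5 via (21.86,15.775): [(0, 37.614) (9.5853, 22.3823) (28.6665, 12.1112) (29.4708, 42) (0, 42)]  |A|=599.3833
7. canonical 5-gon: [(0, 37.614) (9.5853, 22.3823) (28.6665, 12.1112) (29.4708, 42) (0, 42)]
8. shoelace: 599.3833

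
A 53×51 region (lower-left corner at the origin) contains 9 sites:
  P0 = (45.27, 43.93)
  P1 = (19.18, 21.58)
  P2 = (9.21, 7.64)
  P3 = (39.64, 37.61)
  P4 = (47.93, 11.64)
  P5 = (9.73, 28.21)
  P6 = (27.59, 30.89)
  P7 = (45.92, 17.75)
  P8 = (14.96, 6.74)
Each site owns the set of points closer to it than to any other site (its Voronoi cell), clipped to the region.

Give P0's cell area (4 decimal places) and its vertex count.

1. box [0,53]×[0,51]: [(0, 0) (53, 0) (53, 51) (0, 51)]
2. ⊥bis P0·P1 via (32.225,32.755): [(53, 8.5036) (53, 51) (16.5954, 51)]  |A|=773.5326
3. ⊥bis P0·P2 via (27.24,25.785): [(53, 8.5036) (53, 51) (16.5954, 51)]  |A|=773.5326
4. ⊥bis P0·P3 via (42.455,40.77): [(53, 31.3763) (53, 51) (30.9712, 51)]  |A|=216.1432
5. ⊥bis P0·P4 via (46.6,27.785): [(53, 31.3763) (53, 51) (30.9712, 51)]  |A|=216.1432
6. ⊥bis P0·P5 via (27.5,36.07): [(53, 31.3763) (53, 51) (30.9712, 51)]  |A|=216.1432
7. ⊥bis P0·P6 via (36.43,37.41): [(53, 31.3763) (53, 51) (30.9712, 51)]  |A|=216.1432
8. ⊥bis P0·P7 via (45.595,30.84): [(53, 31.3763) (53, 51) (30.9712, 51)]  |A|=216.1432
9. ⊥bis P0·P8 via (30.115,25.335): [(53, 31.3763) (53, 51) (30.9712, 51)]  |A|=216.1432
10. canonical 3-gon: [(53, 31.3763) (53, 51) (30.9712, 51)]
11. shoelace: 216.1432

Area of P0's cell: 216.1432 (3 vertices)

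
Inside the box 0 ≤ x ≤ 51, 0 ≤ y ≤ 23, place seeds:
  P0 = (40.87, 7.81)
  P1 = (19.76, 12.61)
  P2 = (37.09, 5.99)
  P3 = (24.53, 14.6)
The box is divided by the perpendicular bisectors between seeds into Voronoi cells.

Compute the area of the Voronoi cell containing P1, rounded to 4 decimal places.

Area of P1's cell: 524.0944

1. box [0,51]×[0,23]: [(0, 0) (51, 0) (51, 23) (0, 23)]
2. ⊥bis P1·P0 via (30.315,10.21): [(0, 0) (27.9934, 0) (33.2232, 23) (0, 23)]  |A|=703.9914
3. ⊥bis P1·P2 via (28.425,9.3): [(0, 0) (24.8724, 0) (32.5832, 20.1856) (33.2232, 23) (0, 23)]  |A|=672.4917
4. ⊥bis P1·P3 via (22.145,13.605): [(0, 0) (24.8724, 0) (26.2817, 3.6893) (18.2255, 23) (0, 23)]  |A|=524.0944
5. canonical 5-gon: [(0, 0) (24.8724, 0) (26.2817, 3.6893) (18.2255, 23) (0, 23)]
6. shoelace: 524.0944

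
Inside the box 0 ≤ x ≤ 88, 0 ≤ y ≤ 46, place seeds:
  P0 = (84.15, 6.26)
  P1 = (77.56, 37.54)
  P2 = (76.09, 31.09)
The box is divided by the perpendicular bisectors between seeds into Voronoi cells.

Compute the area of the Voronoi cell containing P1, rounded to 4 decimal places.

1. box [0,88]×[0,46]: [(0, 0) (88, 0) (88, 46) (0, 46)]
2. ⊥bis P1·P0 via (80.855,21.9): [(0, 4.8657) (88, 23.4053) (88, 46) (0, 46)]  |A|=2804.0785
3. ⊥bis P1·P2 via (76.825,34.315): [(88, 31.7681) (88, 46) (25.5541, 46)]  |A|=444.3608
4. canonical 3-gon: [(88, 31.7681) (88, 46) (25.5541, 46)]
5. shoelace: 444.3608

Area of P1's cell: 444.3608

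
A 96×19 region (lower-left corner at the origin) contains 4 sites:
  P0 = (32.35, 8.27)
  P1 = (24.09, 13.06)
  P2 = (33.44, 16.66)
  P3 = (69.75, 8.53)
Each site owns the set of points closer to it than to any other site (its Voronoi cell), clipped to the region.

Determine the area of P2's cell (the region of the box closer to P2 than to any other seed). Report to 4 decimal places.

1. box [0,96]×[0,19]: [(0, 0) (96, 0) (96, 19) (0, 19)]
2. ⊥bis P2·P0 via (32.895,12.465): [(0, 16.7386) (96, 4.2666) (96, 19) (0, 19)]  |A|=815.7494
3. ⊥bis P2·P1 via (28.765,14.86): [(29.5182, 12.9037) (96, 4.2666) (96, 19) (27.171, 19)]  |A|=699.552
4. ⊥bis P2·P3 via (51.595,12.595): [(29.5182, 12.9037) (51.0381, 10.1079) (53.0291, 19) (27.171, 19)]  |A|=177.2811
5. canonical 4-gon: [(29.5182, 12.9037) (51.0381, 10.1079) (53.0291, 19) (27.171, 19)]
6. shoelace: 177.2811

Area of P2's cell: 177.2811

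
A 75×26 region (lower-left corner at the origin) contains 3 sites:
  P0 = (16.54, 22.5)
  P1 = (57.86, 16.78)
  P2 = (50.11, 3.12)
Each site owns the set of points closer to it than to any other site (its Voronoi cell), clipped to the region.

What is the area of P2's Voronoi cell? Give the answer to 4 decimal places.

Area of P2's cell: 444.1919

1. box [0,75]×[0,26]: [(0, 0) (75, 0) (75, 26) (0, 26)]
2. ⊥bis P2·P0 via (33.325,12.81): [(25.9298, 0) (75, 0) (75, 26) (40.9396, 26)]  |A|=1080.6981
3. ⊥bis P2·P1 via (53.985,9.95): [(37.1786, 19.4851) (25.9298, 0) (71.5227, 0)]  |A|=444.1919
4. canonical 3-gon: [(37.1786, 19.4851) (25.9298, 0) (71.5227, 0)]
5. shoelace: 444.1919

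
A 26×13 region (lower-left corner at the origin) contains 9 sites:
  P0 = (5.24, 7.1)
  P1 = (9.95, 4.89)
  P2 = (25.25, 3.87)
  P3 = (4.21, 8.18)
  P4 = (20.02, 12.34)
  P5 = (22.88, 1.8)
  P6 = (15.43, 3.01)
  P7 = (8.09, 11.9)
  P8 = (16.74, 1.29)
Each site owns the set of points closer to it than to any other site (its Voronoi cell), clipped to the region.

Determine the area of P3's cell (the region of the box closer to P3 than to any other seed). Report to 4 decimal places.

1. box [0,26]×[0,13]: [(0, 0) (26, 0) (26, 13) (0, 13)]
2. ⊥bis P3·P0 via (4.725,7.64): [(0, 3.1337) (10.3452, 13) (0, 13)]  |A|=51.0341
3. ⊥bis P3·P1 via (7.08,6.535): [(0, 3.1337) (10.3452, 13) (0, 13)]  |A|=51.0341
4. ⊥bis P3·P2 via (14.73,6.025): [(0, 3.1337) (10.3452, 13) (0, 13)]  |A|=51.0341
5. ⊥bis P3·P4 via (12.115,10.26): [(0, 3.1337) (10.3452, 13) (0, 13)]  |A|=51.0341
6. ⊥bis P3·P5 via (13.545,4.99): [(0, 3.1337) (10.3452, 13) (0, 13)]  |A|=51.0341
7. ⊥bis P3·P6 via (9.82,5.595): [(0, 3.1337) (10.3452, 13) (0, 13)]  |A|=51.0341
8. ⊥bis P3·P7 via (6.15,10.04): [(0, 3.1337) (6.6713, 9.4962) (3.3121, 13) (0, 13)]  |A|=38.7129
9. ⊥bis P3·P8 via (10.475,4.735): [(0, 3.1337) (6.6713, 9.4962) (3.3121, 13) (0, 13)]  |A|=38.7129
10. canonical 4-gon: [(0, 3.1337) (6.6713, 9.4962) (3.3121, 13) (0, 13)]
11. shoelace: 38.7129

Area of P3's cell: 38.7129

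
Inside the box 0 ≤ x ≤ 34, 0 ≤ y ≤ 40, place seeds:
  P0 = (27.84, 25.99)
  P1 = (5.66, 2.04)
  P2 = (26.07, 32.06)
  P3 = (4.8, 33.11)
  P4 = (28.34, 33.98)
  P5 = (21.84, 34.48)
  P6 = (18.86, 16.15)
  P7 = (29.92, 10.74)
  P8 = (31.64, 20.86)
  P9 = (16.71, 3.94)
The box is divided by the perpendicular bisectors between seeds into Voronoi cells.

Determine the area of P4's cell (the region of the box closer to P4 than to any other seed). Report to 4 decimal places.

1. box [0,34]×[0,40]: [(0, 0) (34, 0) (34, 40) (0, 40)]
2. ⊥bis P4·P0 via (28.09,29.985): [(0, 31.7428) (34, 29.6152) (34, 40) (0, 40)]  |A|=316.9143
3. ⊥bis P4·P1 via (17,18.01): [(0, 31.7428) (34, 29.6152) (34, 40) (0, 40)]  |A|=316.9143
4. ⊥bis P4·P2 via (27.205,33.02): [(29.8661, 29.8739) (34, 29.6152) (34, 40) (21.3012, 40)]  |A|=85.76
5. ⊥bis P4·P3 via (16.57,33.545): [(29.8661, 29.8739) (34, 29.6152) (34, 40) (21.3012, 40)]  |A|=85.76
6. ⊥bis P4·P5 via (25.09,34.23): [(25.181, 35.413) (29.8661, 29.8739) (34, 29.6152) (34, 40) (25.5338, 40)]  |A|=76.0524
7. ⊥bis P4·P6 via (23.6,25.065): [(25.181, 35.413) (29.8661, 29.8739) (34, 29.6152) (34, 40) (25.5338, 40)]  |A|=76.0524
8. ⊥bis P4·P7 via (29.13,22.36): [(25.181, 35.413) (29.8661, 29.8739) (34, 29.6152) (34, 40) (25.5338, 40)]  |A|=76.0524
9. ⊥bis P4·P8 via (29.99,27.42): [(25.181, 35.413) (29.8661, 29.8739) (34, 29.6152) (34, 40) (25.5338, 40)]  |A|=76.0524
10. ⊥bis P4·P9 via (22.525,18.96): [(25.181, 35.413) (29.8661, 29.8739) (34, 29.6152) (34, 40) (25.5338, 40)]  |A|=76.0524
11. canonical 5-gon: [(25.181, 35.413) (29.8661, 29.8739) (34, 29.6152) (34, 40) (25.5338, 40)]
12. shoelace: 76.0524

Area of P4's cell: 76.0524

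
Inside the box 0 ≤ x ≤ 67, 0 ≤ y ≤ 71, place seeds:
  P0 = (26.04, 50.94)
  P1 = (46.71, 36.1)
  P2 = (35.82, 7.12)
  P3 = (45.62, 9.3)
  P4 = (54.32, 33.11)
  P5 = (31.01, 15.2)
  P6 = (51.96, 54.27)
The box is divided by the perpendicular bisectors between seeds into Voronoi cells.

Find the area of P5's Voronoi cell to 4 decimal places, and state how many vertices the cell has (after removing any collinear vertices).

1. box [0,67]×[0,71]: [(0, 0) (67, 0) (67, 71) (0, 71)]
2. ⊥bis P5·P0 via (28.525,33.07): [(0, 29.1033) (0, 0) (67, 0) (67, 38.4203)]  |A|=2262.0421
3. ⊥bis P5·P1 via (38.86,25.65): [(28.911, 33.1237) (0, 29.1033) (0, 0) (67, 0) (67, 4.5113)]  |A|=1616.2619
4. ⊥bis P5·P2 via (33.415,11.16): [(47.214, 19.3745) (28.911, 33.1237) (0, 29.1033) (0, 0) (14.6681, 0)]  |A|=1064.6785
5. ⊥bis P5·P3 via (38.315,12.25): [(39.2863, 14.6552) (42.5937, 22.8453) (28.911, 33.1237) (0, 29.1033) (0, 0) (14.6681, 0)]  |A|=1040.0185
6. ⊥bis P5·P4 via (42.665,24.155): [(39.2863, 14.6552) (42.5937, 22.8453) (28.911, 33.1237) (0, 29.1033) (0, 0) (14.6681, 0)]  |A|=1040.0185
7. ⊥bis P5·P6 via (41.485,34.735): [(39.2863, 14.6552) (42.5937, 22.8453) (28.911, 33.1237) (0, 29.1033) (0, 0) (14.6681, 0)]  |A|=1040.0185
8. canonical 6-gon: [(39.2863, 14.6552) (42.5937, 22.8453) (28.911, 33.1237) (0, 29.1033) (0, 0) (14.6681, 0)]
9. shoelace: 1040.0185

Area of P5's cell: 1040.0185 (6 vertices)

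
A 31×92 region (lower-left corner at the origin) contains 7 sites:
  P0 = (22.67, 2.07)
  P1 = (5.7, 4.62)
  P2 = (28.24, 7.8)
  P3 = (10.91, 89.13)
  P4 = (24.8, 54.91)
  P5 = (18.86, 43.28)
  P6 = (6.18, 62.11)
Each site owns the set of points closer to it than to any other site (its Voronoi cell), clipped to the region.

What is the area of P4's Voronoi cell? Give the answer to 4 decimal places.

1. box [0,31]×[0,92]: [(0, 0) (31, 0) (31, 92) (0, 92)]
2. ⊥bis P4·P0 via (23.735,28.49): [(0, 29.4468) (31, 28.1971) (31, 92) (0, 92)]  |A|=1958.5194
3. ⊥bis P4·P1 via (15.25,29.765): [(0, 35.5569) (17.9982, 28.7213) (31, 28.1971) (31, 92) (0, 92)]  |A|=1903.5337
4. ⊥bis P4·P2 via (26.52,31.355): [(0, 35.5569) (13.556, 30.4084) (31, 31.6821) (31, 92) (0, 92)]  |A|=1863.334
5. ⊥bis P4·P3 via (17.855,72.02): [(0, 64.7726) (0, 35.5569) (13.556, 30.4084) (31, 31.6821) (31, 77.3556)]  |A|=1214.3211
6. ⊥bis P4·P5 via (21.83,49.095): [(0, 64.7726) (0, 60.2446) (31, 44.4114) (31, 77.3556)]  |A|=580.818
7. ⊥bis P4·P6 via (15.49,58.51): [(21.2463, 73.3966) (13.4954, 53.3519) (31, 44.4114) (31, 77.3556)]  |A|=370.7478
8. canonical 4-gon: [(21.2463, 73.3966) (13.4954, 53.3519) (31, 44.4114) (31, 77.3556)]
9. shoelace: 370.7478

Area of P4's cell: 370.7478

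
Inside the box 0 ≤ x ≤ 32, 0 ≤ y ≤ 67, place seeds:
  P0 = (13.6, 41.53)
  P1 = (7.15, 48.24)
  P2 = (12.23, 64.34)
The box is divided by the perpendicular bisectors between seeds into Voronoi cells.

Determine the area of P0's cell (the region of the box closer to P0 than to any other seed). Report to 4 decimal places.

1. box [0,32]×[0,67]: [(0, 0) (32, 0) (32, 67) (0, 67)]
2. ⊥bis P0·P1 via (10.375,44.885): [(0, 34.912) (0, 0) (32, 0) (32, 65.6721)]  |A|=1609.3453
3. ⊥bis P0·P2 via (12.915,52.935): [(19.1383, 53.3088) (0, 34.912) (0, 0) (32, 0) (32, 54.0813)]  |A|=1534.8069
4. canonical 5-gon: [(19.1383, 53.3088) (0, 34.912) (0, 0) (32, 0) (32, 54.0813)]
5. shoelace: 1534.8069

Area of P0's cell: 1534.8069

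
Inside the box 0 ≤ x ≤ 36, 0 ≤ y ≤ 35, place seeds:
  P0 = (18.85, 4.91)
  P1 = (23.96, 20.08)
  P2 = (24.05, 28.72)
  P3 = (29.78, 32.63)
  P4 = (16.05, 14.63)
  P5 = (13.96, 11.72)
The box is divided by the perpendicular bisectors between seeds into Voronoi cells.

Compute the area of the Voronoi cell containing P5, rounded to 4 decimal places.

Area of P5's cell: 253.3140

1. box [0,36]×[0,35]: [(0, 0) (36, 0) (36, 35) (0, 35)]
2. ⊥bis P5·P0 via (16.405,8.315): [(0, 0) (4.8252, 0) (36, 22.3854) (36, 35) (0, 35)]  |A|=911.0697
3. ⊥bis P5·P1 via (18.96,15.9): [(0, 0) (4.8252, 0) (21.964, 12.3067) (2.9924, 35) (0, 35)]  |A|=448.0149
4. ⊥bis P5·P2 via (19.005,20.22): [(0, 31.5) (0, 0) (4.8252, 0) (21.964, 12.3067) (11.7473, 24.5277)]  |A|=411.7887
5. ⊥bis P5·P3 via (21.87,22.175): [(0, 31.5) (0, 0) (4.8252, 0) (21.964, 12.3067) (11.7473, 24.5277)]  |A|=411.7887
6. ⊥bis P5·P4 via (15.005,13.175): [(0, 23.9518) (0, 0) (4.8252, 0) (19.0887, 10.242)]  |A|=253.314
7. canonical 4-gon: [(0, 23.9518) (0, 0) (4.8252, 0) (19.0887, 10.242)]
8. shoelace: 253.314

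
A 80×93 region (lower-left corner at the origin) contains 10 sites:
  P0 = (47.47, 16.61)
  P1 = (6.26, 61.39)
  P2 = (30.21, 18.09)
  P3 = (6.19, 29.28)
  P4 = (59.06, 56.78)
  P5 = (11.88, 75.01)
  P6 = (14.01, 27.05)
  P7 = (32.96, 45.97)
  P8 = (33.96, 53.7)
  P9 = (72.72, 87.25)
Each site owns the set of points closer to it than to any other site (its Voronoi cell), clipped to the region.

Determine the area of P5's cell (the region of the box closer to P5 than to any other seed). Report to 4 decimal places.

Area of P5's cell: 937.1112

1. box [0,80]×[0,93]: [(0, 0) (80, 0) (80, 93) (0, 93)]
2. ⊥bis P5·P0 via (29.675,45.81): [(0, 27.7255) (80, 76.479) (80, 93) (0, 93)]  |A|=3271.8209
3. ⊥bis P5·P1 via (9.07,68.2): [(0, 71.9425) (43.2632, 54.0909) (80, 76.479) (80, 93) (0, 93)]  |A|=2315.3357
4. ⊥bis P5·P2 via (21.045,46.55): [(0, 71.9425) (43.2632, 54.0909) (80, 76.479) (80, 93) (0, 93)]  |A|=2315.3357
5. ⊥bis P5·P3 via (9.035,52.145): [(0, 71.9425) (43.2632, 54.0909) (80, 76.479) (80, 93) (0, 93)]  |A|=2315.3357
6. ⊥bis P5·P4 via (35.47,65.895): [(0, 71.9425) (32.6078, 58.4876) (45.9432, 93) (0, 93)]  |A|=1136.1233
7. ⊥bis P5·P6 via (12.945,51.03): [(0, 71.9425) (32.6078, 58.4876) (45.9432, 93) (0, 93)]  |A|=1136.1233
8. ⊥bis P5·P7 via (22.42,60.49): [(0, 71.9425) (24.3536, 61.8936) (37.6545, 71.5487) (45.9432, 93) (0, 93)]  |A|=1073.6241
9. ⊥bis P5·P8 via (22.92,64.355): [(0, 71.9425) (21.6293, 63.0177) (42.8567, 85.0121) (45.9432, 93) (0, 93)]  |A|=967.3096
10. ⊥bis P5·P9 via (42.3,81.13): [(0, 71.9425) (21.6293, 63.0177) (41.7497, 83.8651) (39.912, 93) (0, 93)]  |A|=937.1112
11. canonical 5-gon: [(0, 71.9425) (21.6293, 63.0177) (41.7497, 83.8651) (39.912, 93) (0, 93)]
12. shoelace: 937.1112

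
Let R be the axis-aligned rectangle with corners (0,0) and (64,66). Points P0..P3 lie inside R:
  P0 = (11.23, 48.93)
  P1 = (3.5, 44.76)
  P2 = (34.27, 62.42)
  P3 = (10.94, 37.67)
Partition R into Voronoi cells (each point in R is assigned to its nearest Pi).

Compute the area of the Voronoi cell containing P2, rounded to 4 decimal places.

1. box [0,64]×[0,66]: [(0, 0) (64, 0) (64, 66) (0, 66)]
2. ⊥bis P2·P0 via (22.75,55.675): [(55.3479, 0) (64, 0) (64, 66) (16.7047, 66)]  |A|=1846.2648
3. ⊥bis P2·P1 via (18.885,53.59): [(55.3479, 0) (64, 0) (64, 66) (16.7047, 66)]  |A|=1846.2648
4. ⊥bis P2·P3 via (22.605,50.045): [(30.2851, 42.8055) (64, 11.025) (64, 66) (16.7047, 66)]  |A|=1475.2332
5. canonical 4-gon: [(30.2851, 42.8055) (64, 11.025) (64, 66) (16.7047, 66)]
6. shoelace: 1475.2332

Area of P2's cell: 1475.2332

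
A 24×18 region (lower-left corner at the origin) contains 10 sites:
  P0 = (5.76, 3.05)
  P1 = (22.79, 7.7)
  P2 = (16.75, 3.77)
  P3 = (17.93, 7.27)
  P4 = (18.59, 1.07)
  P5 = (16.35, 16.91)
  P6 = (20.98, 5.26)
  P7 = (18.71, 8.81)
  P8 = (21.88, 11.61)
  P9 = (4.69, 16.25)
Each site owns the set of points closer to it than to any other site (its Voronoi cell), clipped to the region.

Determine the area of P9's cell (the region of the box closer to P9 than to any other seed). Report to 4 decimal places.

1. box [0,24]×[0,18]: [(0, 0) (24, 0) (24, 18) (0, 18)]
2. ⊥bis P9·P0 via (5.225,9.65): [(0, 9.2265) (24, 11.1719) (24, 18) (0, 18)]  |A|=187.2195
3. ⊥bis P9·P1 via (13.74,11.975): [(0, 9.2265) (12.937, 10.2751) (16.5861, 18) (0, 18)]  |A|=120.8143
4. ⊥bis P9·P2 via (10.72,10.01): [(0, 9.2265) (10.8165, 10.1033) (14.5686, 13.7291) (16.5861, 18) (0, 18)]  |A|=117.2924
5. ⊥bis P9·P3 via (11.31,11.76): [(0, 9.2265) (10.1497, 10.0492) (15.5423, 18) (0, 18)]  |A|=106.311
6. ⊥bis P9·P4 via (11.64,8.66): [(0, 9.2265) (10.1497, 10.0492) (15.5423, 18) (0, 18)]  |A|=106.311
7. ⊥bis P9·P5 via (10.52,16.58): [(0, 9.2265) (10.1497, 10.0492) (10.8327, 11.0562) (10.4396, 18) (0, 18)]  |A|=88.5951
8. ⊥bis P9·P6 via (12.835,10.755): [(0, 9.2265) (10.1497, 10.0492) (10.8327, 11.0562) (10.4396, 18) (0, 18)]  |A|=88.5951
9. ⊥bis P9·P7 via (11.7,12.53): [(0, 9.2265) (10.1497, 10.0492) (10.8327, 11.0562) (10.4396, 18) (0, 18)]  |A|=88.5951
10. ⊥bis P9·P8 via (13.285,13.93): [(0, 9.2265) (10.1497, 10.0492) (10.8327, 11.0562) (10.4396, 18) (0, 18)]  |A|=88.5951
11. canonical 5-gon: [(0, 9.2265) (10.1497, 10.0492) (10.8327, 11.0562) (10.4396, 18) (0, 18)]
12. shoelace: 88.5951

Area of P9's cell: 88.5951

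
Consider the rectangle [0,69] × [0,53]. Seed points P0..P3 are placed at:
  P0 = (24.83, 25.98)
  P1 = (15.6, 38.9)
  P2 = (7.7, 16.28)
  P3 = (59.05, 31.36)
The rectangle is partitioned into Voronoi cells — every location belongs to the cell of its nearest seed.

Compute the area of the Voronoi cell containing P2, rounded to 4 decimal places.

1. box [0,69]×[0,53]: [(0, 0) (69, 0) (69, 53) (0, 53)]
2. ⊥bis P2·P0 via (16.265,21.13): [(0, 49.8537) (0, 0) (28.23, 0)]  |A|=703.6851
3. ⊥bis P2·P1 via (11.65,27.59): [(12.8429, 27.1734) (0, 31.6587) (0, 0) (28.23, 0)]  |A|=586.8476
4. ⊥bis P2·P3 via (33.375,23.82): [(12.8429, 27.1734) (0, 31.6587) (0, 0) (28.23, 0)]  |A|=586.8476
5. canonical 4-gon: [(12.8429, 27.1734) (0, 31.6587) (0, 0) (28.23, 0)]
6. shoelace: 586.8476

Area of P2's cell: 586.8476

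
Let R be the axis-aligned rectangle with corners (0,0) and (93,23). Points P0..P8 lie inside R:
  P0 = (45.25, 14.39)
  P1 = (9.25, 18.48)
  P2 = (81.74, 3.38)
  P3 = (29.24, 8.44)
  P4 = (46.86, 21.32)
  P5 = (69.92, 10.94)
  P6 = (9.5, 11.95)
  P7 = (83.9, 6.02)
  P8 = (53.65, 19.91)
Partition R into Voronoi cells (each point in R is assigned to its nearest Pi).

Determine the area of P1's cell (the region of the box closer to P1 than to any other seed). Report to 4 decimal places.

Area of P1's cell: 171.3305

1. box [0,93]×[0,23]: [(0, 0) (93, 0) (93, 23) (0, 23)]
2. ⊥bis P1·P0 via (27.25,16.435): [(0, 0) (25.3828, 0) (27.9959, 23) (0, 23)]  |A|=613.8546
3. ⊥bis P1·P2 via (45.495,10.93): [(0, 0) (25.3828, 0) (27.9959, 23) (0, 23)]  |A|=613.8546
4. ⊥bis P1·P3 via (19.245,13.46): [(0, 0) (12.4847, 0) (24.0365, 23) (0, 23)]  |A|=419.9935
5. ⊥bis P1·P4 via (28.055,19.9): [(0, 0) (12.4847, 0) (24.0365, 23) (0, 23)]  |A|=419.9935
6. ⊥bis P1·P5 via (39.585,14.71): [(0, 0) (12.4847, 0) (24.0365, 23) (0, 23)]  |A|=419.9935
7. ⊥bis P1·P6 via (9.375,15.215): [(0, 14.8561) (20.3372, 15.6347) (24.0365, 23) (0, 23)]  |A|=171.3305
8. ⊥bis P1·P7 via (46.575,12.25): [(0, 14.8561) (20.3372, 15.6347) (24.0365, 23) (0, 23)]  |A|=171.3305
9. ⊥bis P1·P8 via (31.45,19.195): [(0, 14.8561) (20.3372, 15.6347) (24.0365, 23) (0, 23)]  |A|=171.3305
10. canonical 4-gon: [(0, 14.8561) (20.3372, 15.6347) (24.0365, 23) (0, 23)]
11. shoelace: 171.3305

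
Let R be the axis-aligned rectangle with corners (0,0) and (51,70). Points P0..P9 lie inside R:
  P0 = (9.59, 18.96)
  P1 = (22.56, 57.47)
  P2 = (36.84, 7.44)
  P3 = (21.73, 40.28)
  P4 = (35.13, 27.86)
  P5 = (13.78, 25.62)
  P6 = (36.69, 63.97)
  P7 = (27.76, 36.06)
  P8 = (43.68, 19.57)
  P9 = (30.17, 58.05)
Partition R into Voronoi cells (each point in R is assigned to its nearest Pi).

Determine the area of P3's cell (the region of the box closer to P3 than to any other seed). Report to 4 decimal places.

Area of P3's cell: 346.9142

1. box [0,51]×[0,70]: [(0, 0) (51, 0) (51, 70) (0, 70)]
2. ⊥bis P3·P0 via (15.66,29.62): [(0, 38.5371) (51, 9.4968) (51, 70) (0, 70)]  |A|=2345.1369
3. ⊥bis P3·P1 via (22.145,48.875): [(0, 49.9442) (0, 38.5371) (51, 9.4968) (51, 47.4818)]  |A|=1259.5003
4. ⊥bis P3·P2 via (29.285,23.86): [(0, 49.9442) (0, 38.5371) (27.344, 22.9669) (51, 33.8513) (51, 47.4818)]  |A|=971.4348
5. ⊥bis P3·P4 via (28.43,34.07): [(41.2952, 47.9504) (0, 49.9442) (0, 38.5371) (21.3189, 26.3977)]  |A|=586.5189
6. ⊥bis P3·P5 via (17.755,32.95): [(24.1684, 29.4721) (41.2952, 47.9504) (0, 49.9442) (0, 42.5784)]  |A|=487.6169
7. ⊥bis P3·P6 via (29.21,52.125): [(24.1684, 29.4721) (39.274, 45.7697) (35.3676, 48.2366) (0, 49.9442) (0, 42.5784)]  |A|=480.8644
8. ⊥bis P3·P7 via (24.745,38.17): [(20.1739, 31.6383) (31.9069, 48.4037) (0, 49.9442) (0, 42.5784)]  |A|=350.8023
9. ⊥bis P3·P8 via (32.705,29.925): [(20.1739, 31.6383) (31.9069, 48.4037) (0, 49.9442) (0, 42.5784)]  |A|=350.8023
10. ⊥bis P3·P9 via (25.95,49.165): [(20.1739, 31.6383) (30.8207, 46.8516) (27.0603, 48.6377) (0, 49.9442) (0, 42.5784)]  |A|=346.9142
11. canonical 5-gon: [(20.1739, 31.6383) (30.8207, 46.8516) (27.0603, 48.6377) (0, 49.9442) (0, 42.5784)]
12. shoelace: 346.9142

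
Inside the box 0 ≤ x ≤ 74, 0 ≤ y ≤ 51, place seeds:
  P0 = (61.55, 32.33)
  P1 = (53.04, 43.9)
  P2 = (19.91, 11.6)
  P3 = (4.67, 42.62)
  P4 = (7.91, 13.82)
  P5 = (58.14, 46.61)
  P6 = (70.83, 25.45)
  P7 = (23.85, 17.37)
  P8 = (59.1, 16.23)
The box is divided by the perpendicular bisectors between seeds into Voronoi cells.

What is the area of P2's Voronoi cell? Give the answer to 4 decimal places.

1. box [0,74]×[0,51]: [(0, 0) (74, 0) (74, 51) (0, 51)]
2. ⊥bis P2·P0 via (40.73,21.965): [(0, 0) (51.665, 0) (26.2753, 51) (0, 51)]  |A|=1987.4772
3. ⊥bis P2·P1 via (36.475,27.75): [(0, 0) (51.665, 0) (39.2848, 24.868) (13.8075, 51) (0, 51)]  |A|=1824.5735
4. ⊥bis P2·P3 via (12.29,27.11): [(0, 21.072) (0, 0) (51.665, 0) (39.2848, 24.868) (29.0643, 35.3511)]  |A|=1281.6194
5. ⊥bis P2·P4 via (13.91,12.71): [(17.0023, 29.4251) (11.5587, 0) (51.665, 0) (39.2848, 24.868) (29.0643, 35.3511)]  |A|=932.426
6. ⊥bis P2·P5 via (39.025,29.105): [(17.0023, 29.4251) (11.5587, 0) (51.665, 0) (39.2848, 24.868) (29.0643, 35.3511)]  |A|=932.426
7. ⊥bis P2·P6 via (45.37,18.525): [(17.0023, 29.4251) (11.5587, 0) (50.4087, 0) (48.8957, 5.5628) (39.2848, 24.868) (29.0643, 35.3511)]  |A|=928.9317
8. ⊥bis P2·P7 via (21.88,14.485): [(15.0954, 19.1178) (11.5587, 0) (43.0928, 0)]  |A|=301.4316
9. ⊥bis P2·P8 via (39.505,13.915): [(40.9784, 1.4438) (15.0954, 19.1178) (11.5587, 0) (41.149, 0)]  |A|=300.0283
10. canonical 4-gon: [(40.9784, 1.4438) (15.0954, 19.1178) (11.5587, 0) (41.149, 0)]
11. shoelace: 300.0283

Area of P2's cell: 300.0283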